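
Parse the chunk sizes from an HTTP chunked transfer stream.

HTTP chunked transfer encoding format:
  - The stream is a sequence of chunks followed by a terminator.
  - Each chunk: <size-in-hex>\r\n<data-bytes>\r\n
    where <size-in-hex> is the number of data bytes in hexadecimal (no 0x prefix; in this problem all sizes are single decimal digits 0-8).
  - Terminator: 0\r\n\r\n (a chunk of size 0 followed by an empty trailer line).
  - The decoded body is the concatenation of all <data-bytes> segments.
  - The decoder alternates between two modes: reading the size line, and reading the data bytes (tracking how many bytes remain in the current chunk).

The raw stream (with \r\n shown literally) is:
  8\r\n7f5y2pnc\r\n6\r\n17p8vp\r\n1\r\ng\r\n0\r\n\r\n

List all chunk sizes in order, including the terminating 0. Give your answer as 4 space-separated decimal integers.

Answer: 8 6 1 0

Derivation:
Chunk 1: stream[0..1]='8' size=0x8=8, data at stream[3..11]='7f5y2pnc' -> body[0..8], body so far='7f5y2pnc'
Chunk 2: stream[13..14]='6' size=0x6=6, data at stream[16..22]='17p8vp' -> body[8..14], body so far='7f5y2pnc17p8vp'
Chunk 3: stream[24..25]='1' size=0x1=1, data at stream[27..28]='g' -> body[14..15], body so far='7f5y2pnc17p8vpg'
Chunk 4: stream[30..31]='0' size=0 (terminator). Final body='7f5y2pnc17p8vpg' (15 bytes)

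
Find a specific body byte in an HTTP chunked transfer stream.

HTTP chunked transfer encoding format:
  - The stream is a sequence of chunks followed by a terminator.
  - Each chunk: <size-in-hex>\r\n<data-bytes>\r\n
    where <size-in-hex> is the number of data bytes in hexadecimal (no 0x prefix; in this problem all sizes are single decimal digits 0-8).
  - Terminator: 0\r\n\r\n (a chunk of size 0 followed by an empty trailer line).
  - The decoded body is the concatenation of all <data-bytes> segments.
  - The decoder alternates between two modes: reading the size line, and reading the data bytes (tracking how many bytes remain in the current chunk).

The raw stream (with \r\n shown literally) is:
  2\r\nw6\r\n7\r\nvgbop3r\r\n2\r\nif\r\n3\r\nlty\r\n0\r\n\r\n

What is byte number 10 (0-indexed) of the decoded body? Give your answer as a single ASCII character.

Chunk 1: stream[0..1]='2' size=0x2=2, data at stream[3..5]='w6' -> body[0..2], body so far='w6'
Chunk 2: stream[7..8]='7' size=0x7=7, data at stream[10..17]='vgbop3r' -> body[2..9], body so far='w6vgbop3r'
Chunk 3: stream[19..20]='2' size=0x2=2, data at stream[22..24]='if' -> body[9..11], body so far='w6vgbop3rif'
Chunk 4: stream[26..27]='3' size=0x3=3, data at stream[29..32]='lty' -> body[11..14], body so far='w6vgbop3riflty'
Chunk 5: stream[34..35]='0' size=0 (terminator). Final body='w6vgbop3riflty' (14 bytes)
Body byte 10 = 'f'

Answer: f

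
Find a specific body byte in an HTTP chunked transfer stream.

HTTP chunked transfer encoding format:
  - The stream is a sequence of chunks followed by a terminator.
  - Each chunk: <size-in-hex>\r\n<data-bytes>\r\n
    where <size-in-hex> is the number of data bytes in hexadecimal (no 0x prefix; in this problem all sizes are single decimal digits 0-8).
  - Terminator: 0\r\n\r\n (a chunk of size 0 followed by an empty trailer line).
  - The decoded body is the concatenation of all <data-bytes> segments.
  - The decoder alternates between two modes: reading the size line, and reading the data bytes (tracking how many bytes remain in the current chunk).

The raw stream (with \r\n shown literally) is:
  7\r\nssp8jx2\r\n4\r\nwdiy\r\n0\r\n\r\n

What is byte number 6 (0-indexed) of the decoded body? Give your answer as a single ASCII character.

Answer: 2

Derivation:
Chunk 1: stream[0..1]='7' size=0x7=7, data at stream[3..10]='ssp8jx2' -> body[0..7], body so far='ssp8jx2'
Chunk 2: stream[12..13]='4' size=0x4=4, data at stream[15..19]='wdiy' -> body[7..11], body so far='ssp8jx2wdiy'
Chunk 3: stream[21..22]='0' size=0 (terminator). Final body='ssp8jx2wdiy' (11 bytes)
Body byte 6 = '2'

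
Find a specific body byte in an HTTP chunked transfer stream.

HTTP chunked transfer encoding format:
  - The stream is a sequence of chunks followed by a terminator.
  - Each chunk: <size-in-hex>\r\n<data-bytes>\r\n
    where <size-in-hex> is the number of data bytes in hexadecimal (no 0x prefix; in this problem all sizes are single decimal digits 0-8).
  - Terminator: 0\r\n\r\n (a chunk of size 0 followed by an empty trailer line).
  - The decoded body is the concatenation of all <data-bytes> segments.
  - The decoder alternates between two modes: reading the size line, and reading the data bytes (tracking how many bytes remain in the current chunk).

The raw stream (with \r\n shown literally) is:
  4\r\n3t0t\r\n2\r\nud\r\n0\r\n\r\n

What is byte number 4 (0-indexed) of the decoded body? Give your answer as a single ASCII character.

Answer: u

Derivation:
Chunk 1: stream[0..1]='4' size=0x4=4, data at stream[3..7]='3t0t' -> body[0..4], body so far='3t0t'
Chunk 2: stream[9..10]='2' size=0x2=2, data at stream[12..14]='ud' -> body[4..6], body so far='3t0tud'
Chunk 3: stream[16..17]='0' size=0 (terminator). Final body='3t0tud' (6 bytes)
Body byte 4 = 'u'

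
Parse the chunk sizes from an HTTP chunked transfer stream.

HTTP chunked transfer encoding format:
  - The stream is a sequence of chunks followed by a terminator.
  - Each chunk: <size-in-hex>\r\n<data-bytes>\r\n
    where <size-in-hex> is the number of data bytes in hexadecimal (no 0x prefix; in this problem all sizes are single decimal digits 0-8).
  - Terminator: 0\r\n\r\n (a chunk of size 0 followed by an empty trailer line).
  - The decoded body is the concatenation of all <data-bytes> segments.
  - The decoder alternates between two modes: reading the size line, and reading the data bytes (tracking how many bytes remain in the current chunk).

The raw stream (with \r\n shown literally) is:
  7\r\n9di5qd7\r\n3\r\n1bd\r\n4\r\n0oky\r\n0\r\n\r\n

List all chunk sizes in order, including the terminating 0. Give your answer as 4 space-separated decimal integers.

Chunk 1: stream[0..1]='7' size=0x7=7, data at stream[3..10]='9di5qd7' -> body[0..7], body so far='9di5qd7'
Chunk 2: stream[12..13]='3' size=0x3=3, data at stream[15..18]='1bd' -> body[7..10], body so far='9di5qd71bd'
Chunk 3: stream[20..21]='4' size=0x4=4, data at stream[23..27]='0oky' -> body[10..14], body so far='9di5qd71bd0oky'
Chunk 4: stream[29..30]='0' size=0 (terminator). Final body='9di5qd71bd0oky' (14 bytes)

Answer: 7 3 4 0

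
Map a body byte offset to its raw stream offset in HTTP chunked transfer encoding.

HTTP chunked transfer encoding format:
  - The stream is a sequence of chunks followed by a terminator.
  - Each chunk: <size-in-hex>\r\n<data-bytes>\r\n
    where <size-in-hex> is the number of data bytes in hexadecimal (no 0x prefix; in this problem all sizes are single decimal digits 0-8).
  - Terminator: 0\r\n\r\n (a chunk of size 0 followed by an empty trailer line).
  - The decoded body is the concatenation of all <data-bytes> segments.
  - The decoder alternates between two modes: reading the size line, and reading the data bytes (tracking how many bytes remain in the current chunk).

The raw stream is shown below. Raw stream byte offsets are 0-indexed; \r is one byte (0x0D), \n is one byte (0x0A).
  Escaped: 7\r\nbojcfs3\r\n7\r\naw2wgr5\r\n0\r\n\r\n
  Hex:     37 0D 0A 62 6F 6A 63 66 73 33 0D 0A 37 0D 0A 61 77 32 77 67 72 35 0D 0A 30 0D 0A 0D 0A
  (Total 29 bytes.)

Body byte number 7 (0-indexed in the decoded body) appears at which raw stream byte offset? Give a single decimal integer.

Chunk 1: stream[0..1]='7' size=0x7=7, data at stream[3..10]='bojcfs3' -> body[0..7], body so far='bojcfs3'
Chunk 2: stream[12..13]='7' size=0x7=7, data at stream[15..22]='aw2wgr5' -> body[7..14], body so far='bojcfs3aw2wgr5'
Chunk 3: stream[24..25]='0' size=0 (terminator). Final body='bojcfs3aw2wgr5' (14 bytes)
Body byte 7 at stream offset 15

Answer: 15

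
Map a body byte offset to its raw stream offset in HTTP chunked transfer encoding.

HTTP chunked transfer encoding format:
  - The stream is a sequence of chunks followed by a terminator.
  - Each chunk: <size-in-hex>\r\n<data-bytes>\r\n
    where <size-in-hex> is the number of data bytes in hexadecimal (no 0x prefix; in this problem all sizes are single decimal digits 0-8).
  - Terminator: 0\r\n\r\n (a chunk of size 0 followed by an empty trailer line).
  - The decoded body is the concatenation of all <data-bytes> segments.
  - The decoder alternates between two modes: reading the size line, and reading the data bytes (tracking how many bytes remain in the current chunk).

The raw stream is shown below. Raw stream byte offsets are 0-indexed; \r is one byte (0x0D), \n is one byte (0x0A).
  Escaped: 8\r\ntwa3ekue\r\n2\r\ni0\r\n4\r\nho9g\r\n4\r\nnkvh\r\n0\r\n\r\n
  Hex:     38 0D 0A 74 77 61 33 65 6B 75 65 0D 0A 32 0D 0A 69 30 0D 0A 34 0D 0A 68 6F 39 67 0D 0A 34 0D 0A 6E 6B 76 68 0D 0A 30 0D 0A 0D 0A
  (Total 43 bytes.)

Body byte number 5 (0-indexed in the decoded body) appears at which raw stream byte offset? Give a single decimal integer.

Chunk 1: stream[0..1]='8' size=0x8=8, data at stream[3..11]='twa3ekue' -> body[0..8], body so far='twa3ekue'
Chunk 2: stream[13..14]='2' size=0x2=2, data at stream[16..18]='i0' -> body[8..10], body so far='twa3ekuei0'
Chunk 3: stream[20..21]='4' size=0x4=4, data at stream[23..27]='ho9g' -> body[10..14], body so far='twa3ekuei0ho9g'
Chunk 4: stream[29..30]='4' size=0x4=4, data at stream[32..36]='nkvh' -> body[14..18], body so far='twa3ekuei0ho9gnkvh'
Chunk 5: stream[38..39]='0' size=0 (terminator). Final body='twa3ekuei0ho9gnkvh' (18 bytes)
Body byte 5 at stream offset 8

Answer: 8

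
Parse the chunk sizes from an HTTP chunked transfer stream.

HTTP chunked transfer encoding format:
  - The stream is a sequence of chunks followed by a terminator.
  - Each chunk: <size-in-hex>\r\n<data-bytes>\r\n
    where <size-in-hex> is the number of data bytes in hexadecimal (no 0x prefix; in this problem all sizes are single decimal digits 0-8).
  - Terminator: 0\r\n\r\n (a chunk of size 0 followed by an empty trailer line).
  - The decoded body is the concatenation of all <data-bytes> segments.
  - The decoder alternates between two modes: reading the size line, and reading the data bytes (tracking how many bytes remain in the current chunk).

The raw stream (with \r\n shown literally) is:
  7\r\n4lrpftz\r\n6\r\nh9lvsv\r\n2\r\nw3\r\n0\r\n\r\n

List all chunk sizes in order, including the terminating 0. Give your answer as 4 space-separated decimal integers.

Chunk 1: stream[0..1]='7' size=0x7=7, data at stream[3..10]='4lrpftz' -> body[0..7], body so far='4lrpftz'
Chunk 2: stream[12..13]='6' size=0x6=6, data at stream[15..21]='h9lvsv' -> body[7..13], body so far='4lrpftzh9lvsv'
Chunk 3: stream[23..24]='2' size=0x2=2, data at stream[26..28]='w3' -> body[13..15], body so far='4lrpftzh9lvsvw3'
Chunk 4: stream[30..31]='0' size=0 (terminator). Final body='4lrpftzh9lvsvw3' (15 bytes)

Answer: 7 6 2 0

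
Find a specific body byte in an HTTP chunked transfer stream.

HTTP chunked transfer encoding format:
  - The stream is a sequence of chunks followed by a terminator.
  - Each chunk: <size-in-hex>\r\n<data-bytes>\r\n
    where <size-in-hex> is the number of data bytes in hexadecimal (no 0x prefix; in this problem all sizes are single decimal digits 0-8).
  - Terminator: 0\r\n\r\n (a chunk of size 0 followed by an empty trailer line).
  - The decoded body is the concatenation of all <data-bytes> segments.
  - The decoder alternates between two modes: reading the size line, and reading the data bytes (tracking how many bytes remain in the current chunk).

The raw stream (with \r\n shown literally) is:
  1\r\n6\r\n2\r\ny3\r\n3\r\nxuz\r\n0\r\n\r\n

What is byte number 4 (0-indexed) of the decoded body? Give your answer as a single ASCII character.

Answer: u

Derivation:
Chunk 1: stream[0..1]='1' size=0x1=1, data at stream[3..4]='6' -> body[0..1], body so far='6'
Chunk 2: stream[6..7]='2' size=0x2=2, data at stream[9..11]='y3' -> body[1..3], body so far='6y3'
Chunk 3: stream[13..14]='3' size=0x3=3, data at stream[16..19]='xuz' -> body[3..6], body so far='6y3xuz'
Chunk 4: stream[21..22]='0' size=0 (terminator). Final body='6y3xuz' (6 bytes)
Body byte 4 = 'u'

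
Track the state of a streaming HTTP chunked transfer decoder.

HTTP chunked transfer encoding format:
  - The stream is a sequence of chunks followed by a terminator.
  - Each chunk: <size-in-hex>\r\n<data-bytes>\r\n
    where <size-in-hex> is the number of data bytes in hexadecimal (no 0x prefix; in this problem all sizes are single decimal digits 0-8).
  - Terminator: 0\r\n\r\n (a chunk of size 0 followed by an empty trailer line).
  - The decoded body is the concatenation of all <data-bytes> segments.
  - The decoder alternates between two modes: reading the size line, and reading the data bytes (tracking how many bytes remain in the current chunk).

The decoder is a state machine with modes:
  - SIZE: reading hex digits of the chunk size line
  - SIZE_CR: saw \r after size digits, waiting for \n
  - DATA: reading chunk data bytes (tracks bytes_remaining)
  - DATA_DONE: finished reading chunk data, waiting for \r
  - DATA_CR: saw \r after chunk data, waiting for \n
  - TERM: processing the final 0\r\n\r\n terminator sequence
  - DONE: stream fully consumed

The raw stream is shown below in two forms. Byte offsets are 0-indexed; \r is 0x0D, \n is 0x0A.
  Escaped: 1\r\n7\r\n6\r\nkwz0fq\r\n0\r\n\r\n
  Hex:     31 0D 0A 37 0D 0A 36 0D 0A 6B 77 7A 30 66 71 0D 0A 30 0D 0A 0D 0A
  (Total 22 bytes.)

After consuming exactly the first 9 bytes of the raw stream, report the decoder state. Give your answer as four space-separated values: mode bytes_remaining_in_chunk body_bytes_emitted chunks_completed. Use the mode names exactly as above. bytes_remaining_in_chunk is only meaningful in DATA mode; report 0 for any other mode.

Answer: DATA 6 1 1

Derivation:
Byte 0 = '1': mode=SIZE remaining=0 emitted=0 chunks_done=0
Byte 1 = 0x0D: mode=SIZE_CR remaining=0 emitted=0 chunks_done=0
Byte 2 = 0x0A: mode=DATA remaining=1 emitted=0 chunks_done=0
Byte 3 = '7': mode=DATA_DONE remaining=0 emitted=1 chunks_done=0
Byte 4 = 0x0D: mode=DATA_CR remaining=0 emitted=1 chunks_done=0
Byte 5 = 0x0A: mode=SIZE remaining=0 emitted=1 chunks_done=1
Byte 6 = '6': mode=SIZE remaining=0 emitted=1 chunks_done=1
Byte 7 = 0x0D: mode=SIZE_CR remaining=0 emitted=1 chunks_done=1
Byte 8 = 0x0A: mode=DATA remaining=6 emitted=1 chunks_done=1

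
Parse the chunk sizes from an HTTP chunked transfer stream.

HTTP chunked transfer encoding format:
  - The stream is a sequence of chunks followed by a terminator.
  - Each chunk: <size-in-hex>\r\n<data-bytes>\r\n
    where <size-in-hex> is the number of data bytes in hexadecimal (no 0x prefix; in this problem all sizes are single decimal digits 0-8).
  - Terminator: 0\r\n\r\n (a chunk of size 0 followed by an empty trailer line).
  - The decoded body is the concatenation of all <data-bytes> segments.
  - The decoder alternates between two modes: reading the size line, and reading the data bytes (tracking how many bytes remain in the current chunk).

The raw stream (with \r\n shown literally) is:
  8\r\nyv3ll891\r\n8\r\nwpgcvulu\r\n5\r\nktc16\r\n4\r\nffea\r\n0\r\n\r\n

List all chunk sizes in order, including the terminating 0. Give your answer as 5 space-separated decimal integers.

Chunk 1: stream[0..1]='8' size=0x8=8, data at stream[3..11]='yv3ll891' -> body[0..8], body so far='yv3ll891'
Chunk 2: stream[13..14]='8' size=0x8=8, data at stream[16..24]='wpgcvulu' -> body[8..16], body so far='yv3ll891wpgcvulu'
Chunk 3: stream[26..27]='5' size=0x5=5, data at stream[29..34]='ktc16' -> body[16..21], body so far='yv3ll891wpgcvuluktc16'
Chunk 4: stream[36..37]='4' size=0x4=4, data at stream[39..43]='ffea' -> body[21..25], body so far='yv3ll891wpgcvuluktc16ffea'
Chunk 5: stream[45..46]='0' size=0 (terminator). Final body='yv3ll891wpgcvuluktc16ffea' (25 bytes)

Answer: 8 8 5 4 0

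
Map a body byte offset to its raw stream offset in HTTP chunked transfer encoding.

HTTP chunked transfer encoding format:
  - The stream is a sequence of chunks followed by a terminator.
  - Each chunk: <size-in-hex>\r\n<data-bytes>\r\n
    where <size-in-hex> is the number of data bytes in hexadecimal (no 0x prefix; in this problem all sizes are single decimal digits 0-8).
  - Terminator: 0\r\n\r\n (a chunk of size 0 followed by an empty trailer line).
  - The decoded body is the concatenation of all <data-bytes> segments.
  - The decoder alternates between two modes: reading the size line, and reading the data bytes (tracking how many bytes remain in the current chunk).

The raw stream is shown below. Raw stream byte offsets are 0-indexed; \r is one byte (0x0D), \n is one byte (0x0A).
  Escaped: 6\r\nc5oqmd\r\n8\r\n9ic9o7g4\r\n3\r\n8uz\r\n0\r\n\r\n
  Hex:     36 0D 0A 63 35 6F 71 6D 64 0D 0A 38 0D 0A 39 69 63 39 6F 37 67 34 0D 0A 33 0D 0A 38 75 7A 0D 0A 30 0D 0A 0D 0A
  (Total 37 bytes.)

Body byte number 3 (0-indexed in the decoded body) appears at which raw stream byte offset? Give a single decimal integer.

Chunk 1: stream[0..1]='6' size=0x6=6, data at stream[3..9]='c5oqmd' -> body[0..6], body so far='c5oqmd'
Chunk 2: stream[11..12]='8' size=0x8=8, data at stream[14..22]='9ic9o7g4' -> body[6..14], body so far='c5oqmd9ic9o7g4'
Chunk 3: stream[24..25]='3' size=0x3=3, data at stream[27..30]='8uz' -> body[14..17], body so far='c5oqmd9ic9o7g48uz'
Chunk 4: stream[32..33]='0' size=0 (terminator). Final body='c5oqmd9ic9o7g48uz' (17 bytes)
Body byte 3 at stream offset 6

Answer: 6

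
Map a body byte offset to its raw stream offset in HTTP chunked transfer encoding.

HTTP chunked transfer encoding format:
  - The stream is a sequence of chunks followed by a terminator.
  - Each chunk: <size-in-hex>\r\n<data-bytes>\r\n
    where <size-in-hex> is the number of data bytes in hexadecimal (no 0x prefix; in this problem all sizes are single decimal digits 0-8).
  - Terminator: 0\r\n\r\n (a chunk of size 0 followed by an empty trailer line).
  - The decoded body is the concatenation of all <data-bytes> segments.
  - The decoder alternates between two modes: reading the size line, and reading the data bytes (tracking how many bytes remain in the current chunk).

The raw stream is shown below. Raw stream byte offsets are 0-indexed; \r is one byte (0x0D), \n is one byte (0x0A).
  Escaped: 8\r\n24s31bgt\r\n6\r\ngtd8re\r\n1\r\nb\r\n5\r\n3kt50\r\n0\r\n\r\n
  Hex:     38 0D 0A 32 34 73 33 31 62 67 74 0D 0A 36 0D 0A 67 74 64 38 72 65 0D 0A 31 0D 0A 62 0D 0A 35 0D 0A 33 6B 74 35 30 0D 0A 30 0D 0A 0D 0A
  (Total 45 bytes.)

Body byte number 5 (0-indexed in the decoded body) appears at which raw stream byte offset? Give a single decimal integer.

Chunk 1: stream[0..1]='8' size=0x8=8, data at stream[3..11]='24s31bgt' -> body[0..8], body so far='24s31bgt'
Chunk 2: stream[13..14]='6' size=0x6=6, data at stream[16..22]='gtd8re' -> body[8..14], body so far='24s31bgtgtd8re'
Chunk 3: stream[24..25]='1' size=0x1=1, data at stream[27..28]='b' -> body[14..15], body so far='24s31bgtgtd8reb'
Chunk 4: stream[30..31]='5' size=0x5=5, data at stream[33..38]='3kt50' -> body[15..20], body so far='24s31bgtgtd8reb3kt50'
Chunk 5: stream[40..41]='0' size=0 (terminator). Final body='24s31bgtgtd8reb3kt50' (20 bytes)
Body byte 5 at stream offset 8

Answer: 8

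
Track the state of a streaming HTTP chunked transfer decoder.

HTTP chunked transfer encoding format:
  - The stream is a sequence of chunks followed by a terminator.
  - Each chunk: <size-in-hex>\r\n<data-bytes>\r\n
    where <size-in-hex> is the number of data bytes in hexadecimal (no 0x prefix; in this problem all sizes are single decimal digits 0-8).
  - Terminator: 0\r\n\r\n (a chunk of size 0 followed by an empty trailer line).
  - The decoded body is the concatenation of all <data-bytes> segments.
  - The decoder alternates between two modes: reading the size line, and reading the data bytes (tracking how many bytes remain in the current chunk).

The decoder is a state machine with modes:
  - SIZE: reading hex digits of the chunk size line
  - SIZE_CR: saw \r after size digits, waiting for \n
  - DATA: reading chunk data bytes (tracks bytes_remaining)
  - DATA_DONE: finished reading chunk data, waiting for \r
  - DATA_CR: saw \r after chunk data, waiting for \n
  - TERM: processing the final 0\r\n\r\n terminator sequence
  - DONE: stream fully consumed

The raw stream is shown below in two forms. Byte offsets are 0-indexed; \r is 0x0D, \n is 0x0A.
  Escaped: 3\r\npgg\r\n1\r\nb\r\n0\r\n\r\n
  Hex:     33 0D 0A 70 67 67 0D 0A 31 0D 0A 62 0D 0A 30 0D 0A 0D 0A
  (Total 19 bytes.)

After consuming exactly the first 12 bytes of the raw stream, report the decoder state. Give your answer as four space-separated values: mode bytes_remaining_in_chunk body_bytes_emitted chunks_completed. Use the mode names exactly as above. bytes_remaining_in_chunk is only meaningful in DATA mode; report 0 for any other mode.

Answer: DATA_DONE 0 4 1

Derivation:
Byte 0 = '3': mode=SIZE remaining=0 emitted=0 chunks_done=0
Byte 1 = 0x0D: mode=SIZE_CR remaining=0 emitted=0 chunks_done=0
Byte 2 = 0x0A: mode=DATA remaining=3 emitted=0 chunks_done=0
Byte 3 = 'p': mode=DATA remaining=2 emitted=1 chunks_done=0
Byte 4 = 'g': mode=DATA remaining=1 emitted=2 chunks_done=0
Byte 5 = 'g': mode=DATA_DONE remaining=0 emitted=3 chunks_done=0
Byte 6 = 0x0D: mode=DATA_CR remaining=0 emitted=3 chunks_done=0
Byte 7 = 0x0A: mode=SIZE remaining=0 emitted=3 chunks_done=1
Byte 8 = '1': mode=SIZE remaining=0 emitted=3 chunks_done=1
Byte 9 = 0x0D: mode=SIZE_CR remaining=0 emitted=3 chunks_done=1
Byte 10 = 0x0A: mode=DATA remaining=1 emitted=3 chunks_done=1
Byte 11 = 'b': mode=DATA_DONE remaining=0 emitted=4 chunks_done=1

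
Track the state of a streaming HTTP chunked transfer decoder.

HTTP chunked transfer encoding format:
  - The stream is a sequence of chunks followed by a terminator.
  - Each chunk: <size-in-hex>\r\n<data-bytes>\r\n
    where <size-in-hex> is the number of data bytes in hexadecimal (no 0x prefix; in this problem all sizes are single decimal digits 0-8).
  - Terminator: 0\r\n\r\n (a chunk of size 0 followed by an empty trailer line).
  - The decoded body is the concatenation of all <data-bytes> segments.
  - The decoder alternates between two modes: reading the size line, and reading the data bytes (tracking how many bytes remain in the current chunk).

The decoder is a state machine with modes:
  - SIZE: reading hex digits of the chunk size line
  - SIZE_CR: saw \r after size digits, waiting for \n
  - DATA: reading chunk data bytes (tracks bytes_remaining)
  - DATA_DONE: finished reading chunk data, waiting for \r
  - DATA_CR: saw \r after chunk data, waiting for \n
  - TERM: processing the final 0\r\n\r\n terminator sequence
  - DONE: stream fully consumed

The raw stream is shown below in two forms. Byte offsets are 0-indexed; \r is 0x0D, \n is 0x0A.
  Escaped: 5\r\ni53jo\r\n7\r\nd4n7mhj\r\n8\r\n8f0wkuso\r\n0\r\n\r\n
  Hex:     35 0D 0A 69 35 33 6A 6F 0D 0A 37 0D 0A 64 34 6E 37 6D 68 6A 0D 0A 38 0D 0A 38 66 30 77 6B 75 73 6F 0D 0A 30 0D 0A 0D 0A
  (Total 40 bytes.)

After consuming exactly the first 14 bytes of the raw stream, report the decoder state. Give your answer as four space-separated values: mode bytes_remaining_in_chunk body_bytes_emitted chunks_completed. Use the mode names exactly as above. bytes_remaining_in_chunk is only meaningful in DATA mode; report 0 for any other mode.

Answer: DATA 6 6 1

Derivation:
Byte 0 = '5': mode=SIZE remaining=0 emitted=0 chunks_done=0
Byte 1 = 0x0D: mode=SIZE_CR remaining=0 emitted=0 chunks_done=0
Byte 2 = 0x0A: mode=DATA remaining=5 emitted=0 chunks_done=0
Byte 3 = 'i': mode=DATA remaining=4 emitted=1 chunks_done=0
Byte 4 = '5': mode=DATA remaining=3 emitted=2 chunks_done=0
Byte 5 = '3': mode=DATA remaining=2 emitted=3 chunks_done=0
Byte 6 = 'j': mode=DATA remaining=1 emitted=4 chunks_done=0
Byte 7 = 'o': mode=DATA_DONE remaining=0 emitted=5 chunks_done=0
Byte 8 = 0x0D: mode=DATA_CR remaining=0 emitted=5 chunks_done=0
Byte 9 = 0x0A: mode=SIZE remaining=0 emitted=5 chunks_done=1
Byte 10 = '7': mode=SIZE remaining=0 emitted=5 chunks_done=1
Byte 11 = 0x0D: mode=SIZE_CR remaining=0 emitted=5 chunks_done=1
Byte 12 = 0x0A: mode=DATA remaining=7 emitted=5 chunks_done=1
Byte 13 = 'd': mode=DATA remaining=6 emitted=6 chunks_done=1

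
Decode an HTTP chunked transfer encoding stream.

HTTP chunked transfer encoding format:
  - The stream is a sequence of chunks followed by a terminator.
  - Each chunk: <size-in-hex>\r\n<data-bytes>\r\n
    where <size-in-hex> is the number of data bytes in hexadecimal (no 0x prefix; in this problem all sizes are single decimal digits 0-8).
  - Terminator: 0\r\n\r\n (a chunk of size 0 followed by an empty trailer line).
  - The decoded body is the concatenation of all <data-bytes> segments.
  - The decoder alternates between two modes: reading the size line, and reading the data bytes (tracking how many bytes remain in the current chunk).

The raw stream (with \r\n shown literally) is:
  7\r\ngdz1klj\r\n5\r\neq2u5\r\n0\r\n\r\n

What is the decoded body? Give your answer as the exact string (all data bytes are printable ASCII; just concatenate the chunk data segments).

Chunk 1: stream[0..1]='7' size=0x7=7, data at stream[3..10]='gdz1klj' -> body[0..7], body so far='gdz1klj'
Chunk 2: stream[12..13]='5' size=0x5=5, data at stream[15..20]='eq2u5' -> body[7..12], body so far='gdz1kljeq2u5'
Chunk 3: stream[22..23]='0' size=0 (terminator). Final body='gdz1kljeq2u5' (12 bytes)

Answer: gdz1kljeq2u5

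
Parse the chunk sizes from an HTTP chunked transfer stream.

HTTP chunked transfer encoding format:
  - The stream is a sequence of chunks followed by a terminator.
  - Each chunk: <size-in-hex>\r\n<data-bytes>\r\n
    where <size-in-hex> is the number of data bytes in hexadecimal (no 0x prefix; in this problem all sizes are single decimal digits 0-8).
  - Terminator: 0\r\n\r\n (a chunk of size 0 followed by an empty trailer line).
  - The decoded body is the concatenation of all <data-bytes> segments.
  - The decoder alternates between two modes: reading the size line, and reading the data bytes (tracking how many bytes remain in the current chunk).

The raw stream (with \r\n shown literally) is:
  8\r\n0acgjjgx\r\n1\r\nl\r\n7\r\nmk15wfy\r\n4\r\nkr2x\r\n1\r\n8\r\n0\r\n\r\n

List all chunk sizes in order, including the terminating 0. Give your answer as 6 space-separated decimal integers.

Chunk 1: stream[0..1]='8' size=0x8=8, data at stream[3..11]='0acgjjgx' -> body[0..8], body so far='0acgjjgx'
Chunk 2: stream[13..14]='1' size=0x1=1, data at stream[16..17]='l' -> body[8..9], body so far='0acgjjgxl'
Chunk 3: stream[19..20]='7' size=0x7=7, data at stream[22..29]='mk15wfy' -> body[9..16], body so far='0acgjjgxlmk15wfy'
Chunk 4: stream[31..32]='4' size=0x4=4, data at stream[34..38]='kr2x' -> body[16..20], body so far='0acgjjgxlmk15wfykr2x'
Chunk 5: stream[40..41]='1' size=0x1=1, data at stream[43..44]='8' -> body[20..21], body so far='0acgjjgxlmk15wfykr2x8'
Chunk 6: stream[46..47]='0' size=0 (terminator). Final body='0acgjjgxlmk15wfykr2x8' (21 bytes)

Answer: 8 1 7 4 1 0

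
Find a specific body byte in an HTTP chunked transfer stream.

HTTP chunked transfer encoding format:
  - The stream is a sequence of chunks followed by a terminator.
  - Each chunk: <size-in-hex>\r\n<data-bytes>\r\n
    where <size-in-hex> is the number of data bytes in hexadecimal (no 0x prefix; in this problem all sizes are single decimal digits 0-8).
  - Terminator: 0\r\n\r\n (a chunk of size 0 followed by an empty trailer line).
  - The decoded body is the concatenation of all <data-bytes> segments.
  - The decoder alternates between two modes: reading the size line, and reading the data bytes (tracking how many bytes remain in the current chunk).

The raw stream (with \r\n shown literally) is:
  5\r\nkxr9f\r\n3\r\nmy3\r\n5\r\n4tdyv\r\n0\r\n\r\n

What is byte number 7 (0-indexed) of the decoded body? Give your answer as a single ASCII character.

Chunk 1: stream[0..1]='5' size=0x5=5, data at stream[3..8]='kxr9f' -> body[0..5], body so far='kxr9f'
Chunk 2: stream[10..11]='3' size=0x3=3, data at stream[13..16]='my3' -> body[5..8], body so far='kxr9fmy3'
Chunk 3: stream[18..19]='5' size=0x5=5, data at stream[21..26]='4tdyv' -> body[8..13], body so far='kxr9fmy34tdyv'
Chunk 4: stream[28..29]='0' size=0 (terminator). Final body='kxr9fmy34tdyv' (13 bytes)
Body byte 7 = '3'

Answer: 3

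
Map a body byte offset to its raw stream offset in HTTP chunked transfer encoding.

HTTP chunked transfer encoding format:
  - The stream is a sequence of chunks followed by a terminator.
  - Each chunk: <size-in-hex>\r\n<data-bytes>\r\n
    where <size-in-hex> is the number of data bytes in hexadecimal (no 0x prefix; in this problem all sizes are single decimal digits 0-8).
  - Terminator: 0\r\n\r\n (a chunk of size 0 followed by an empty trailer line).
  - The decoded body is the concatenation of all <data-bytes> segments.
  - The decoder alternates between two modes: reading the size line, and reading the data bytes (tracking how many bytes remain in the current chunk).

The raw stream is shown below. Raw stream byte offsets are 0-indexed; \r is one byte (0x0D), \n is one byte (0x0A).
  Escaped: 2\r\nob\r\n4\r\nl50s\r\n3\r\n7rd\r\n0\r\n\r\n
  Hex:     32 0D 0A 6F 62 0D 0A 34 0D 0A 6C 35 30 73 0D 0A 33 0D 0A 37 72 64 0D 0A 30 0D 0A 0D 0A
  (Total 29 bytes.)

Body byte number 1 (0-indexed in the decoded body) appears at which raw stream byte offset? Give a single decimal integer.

Chunk 1: stream[0..1]='2' size=0x2=2, data at stream[3..5]='ob' -> body[0..2], body so far='ob'
Chunk 2: stream[7..8]='4' size=0x4=4, data at stream[10..14]='l50s' -> body[2..6], body so far='obl50s'
Chunk 3: stream[16..17]='3' size=0x3=3, data at stream[19..22]='7rd' -> body[6..9], body so far='obl50s7rd'
Chunk 4: stream[24..25]='0' size=0 (terminator). Final body='obl50s7rd' (9 bytes)
Body byte 1 at stream offset 4

Answer: 4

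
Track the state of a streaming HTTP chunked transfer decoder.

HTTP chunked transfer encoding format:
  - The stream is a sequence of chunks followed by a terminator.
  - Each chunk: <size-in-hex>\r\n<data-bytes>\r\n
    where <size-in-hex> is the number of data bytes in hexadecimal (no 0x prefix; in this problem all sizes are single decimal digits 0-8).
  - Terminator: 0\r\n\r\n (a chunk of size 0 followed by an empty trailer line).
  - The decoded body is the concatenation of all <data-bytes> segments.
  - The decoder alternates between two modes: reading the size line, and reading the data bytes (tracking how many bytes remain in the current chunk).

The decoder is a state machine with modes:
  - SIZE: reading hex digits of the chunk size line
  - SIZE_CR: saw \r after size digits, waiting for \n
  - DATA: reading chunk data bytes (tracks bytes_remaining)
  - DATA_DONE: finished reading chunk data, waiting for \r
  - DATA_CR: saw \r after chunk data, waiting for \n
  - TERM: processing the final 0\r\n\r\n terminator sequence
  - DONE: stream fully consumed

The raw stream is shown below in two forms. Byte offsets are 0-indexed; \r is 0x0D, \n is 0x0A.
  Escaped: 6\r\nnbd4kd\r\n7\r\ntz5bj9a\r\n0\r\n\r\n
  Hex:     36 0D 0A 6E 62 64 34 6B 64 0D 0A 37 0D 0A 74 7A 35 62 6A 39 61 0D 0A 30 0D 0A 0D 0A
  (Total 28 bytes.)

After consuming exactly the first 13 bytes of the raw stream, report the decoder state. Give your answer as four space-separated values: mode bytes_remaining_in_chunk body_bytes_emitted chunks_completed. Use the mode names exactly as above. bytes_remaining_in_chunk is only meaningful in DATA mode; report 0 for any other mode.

Byte 0 = '6': mode=SIZE remaining=0 emitted=0 chunks_done=0
Byte 1 = 0x0D: mode=SIZE_CR remaining=0 emitted=0 chunks_done=0
Byte 2 = 0x0A: mode=DATA remaining=6 emitted=0 chunks_done=0
Byte 3 = 'n': mode=DATA remaining=5 emitted=1 chunks_done=0
Byte 4 = 'b': mode=DATA remaining=4 emitted=2 chunks_done=0
Byte 5 = 'd': mode=DATA remaining=3 emitted=3 chunks_done=0
Byte 6 = '4': mode=DATA remaining=2 emitted=4 chunks_done=0
Byte 7 = 'k': mode=DATA remaining=1 emitted=5 chunks_done=0
Byte 8 = 'd': mode=DATA_DONE remaining=0 emitted=6 chunks_done=0
Byte 9 = 0x0D: mode=DATA_CR remaining=0 emitted=6 chunks_done=0
Byte 10 = 0x0A: mode=SIZE remaining=0 emitted=6 chunks_done=1
Byte 11 = '7': mode=SIZE remaining=0 emitted=6 chunks_done=1
Byte 12 = 0x0D: mode=SIZE_CR remaining=0 emitted=6 chunks_done=1

Answer: SIZE_CR 0 6 1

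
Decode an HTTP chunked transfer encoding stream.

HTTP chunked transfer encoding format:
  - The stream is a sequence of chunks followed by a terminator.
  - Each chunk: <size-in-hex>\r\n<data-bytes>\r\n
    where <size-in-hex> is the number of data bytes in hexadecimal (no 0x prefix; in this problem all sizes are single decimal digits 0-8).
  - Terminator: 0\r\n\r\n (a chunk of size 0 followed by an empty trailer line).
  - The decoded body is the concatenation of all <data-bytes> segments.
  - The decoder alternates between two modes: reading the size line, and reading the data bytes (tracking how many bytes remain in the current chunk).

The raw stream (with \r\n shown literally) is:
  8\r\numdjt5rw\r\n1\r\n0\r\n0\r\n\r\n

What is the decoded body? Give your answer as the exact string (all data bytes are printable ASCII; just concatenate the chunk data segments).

Answer: umdjt5rw0

Derivation:
Chunk 1: stream[0..1]='8' size=0x8=8, data at stream[3..11]='umdjt5rw' -> body[0..8], body so far='umdjt5rw'
Chunk 2: stream[13..14]='1' size=0x1=1, data at stream[16..17]='0' -> body[8..9], body so far='umdjt5rw0'
Chunk 3: stream[19..20]='0' size=0 (terminator). Final body='umdjt5rw0' (9 bytes)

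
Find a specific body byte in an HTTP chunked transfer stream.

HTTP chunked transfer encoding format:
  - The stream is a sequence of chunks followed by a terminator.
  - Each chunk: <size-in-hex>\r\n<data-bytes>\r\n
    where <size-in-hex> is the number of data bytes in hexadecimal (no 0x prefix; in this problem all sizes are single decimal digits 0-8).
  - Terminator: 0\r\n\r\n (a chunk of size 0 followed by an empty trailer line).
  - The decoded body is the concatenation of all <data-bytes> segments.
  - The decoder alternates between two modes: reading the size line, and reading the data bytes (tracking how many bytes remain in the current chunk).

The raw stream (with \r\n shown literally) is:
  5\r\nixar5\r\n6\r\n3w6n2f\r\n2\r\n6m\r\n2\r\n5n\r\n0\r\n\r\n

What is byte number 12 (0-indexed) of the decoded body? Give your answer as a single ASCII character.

Answer: m

Derivation:
Chunk 1: stream[0..1]='5' size=0x5=5, data at stream[3..8]='ixar5' -> body[0..5], body so far='ixar5'
Chunk 2: stream[10..11]='6' size=0x6=6, data at stream[13..19]='3w6n2f' -> body[5..11], body so far='ixar53w6n2f'
Chunk 3: stream[21..22]='2' size=0x2=2, data at stream[24..26]='6m' -> body[11..13], body so far='ixar53w6n2f6m'
Chunk 4: stream[28..29]='2' size=0x2=2, data at stream[31..33]='5n' -> body[13..15], body so far='ixar53w6n2f6m5n'
Chunk 5: stream[35..36]='0' size=0 (terminator). Final body='ixar53w6n2f6m5n' (15 bytes)
Body byte 12 = 'm'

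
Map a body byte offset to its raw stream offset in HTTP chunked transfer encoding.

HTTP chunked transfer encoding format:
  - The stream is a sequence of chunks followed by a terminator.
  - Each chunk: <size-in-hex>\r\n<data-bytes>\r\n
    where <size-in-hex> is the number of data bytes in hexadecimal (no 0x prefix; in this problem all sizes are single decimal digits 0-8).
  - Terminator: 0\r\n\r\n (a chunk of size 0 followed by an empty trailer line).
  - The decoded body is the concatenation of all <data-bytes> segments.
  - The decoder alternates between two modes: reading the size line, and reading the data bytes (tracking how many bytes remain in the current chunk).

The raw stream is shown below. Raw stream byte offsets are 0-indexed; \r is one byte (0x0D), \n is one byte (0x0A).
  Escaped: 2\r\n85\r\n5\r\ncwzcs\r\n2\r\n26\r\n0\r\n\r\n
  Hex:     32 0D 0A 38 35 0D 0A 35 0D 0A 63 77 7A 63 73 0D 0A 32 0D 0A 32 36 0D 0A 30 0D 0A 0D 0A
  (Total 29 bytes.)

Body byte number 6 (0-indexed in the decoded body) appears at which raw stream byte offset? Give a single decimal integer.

Answer: 14

Derivation:
Chunk 1: stream[0..1]='2' size=0x2=2, data at stream[3..5]='85' -> body[0..2], body so far='85'
Chunk 2: stream[7..8]='5' size=0x5=5, data at stream[10..15]='cwzcs' -> body[2..7], body so far='85cwzcs'
Chunk 3: stream[17..18]='2' size=0x2=2, data at stream[20..22]='26' -> body[7..9], body so far='85cwzcs26'
Chunk 4: stream[24..25]='0' size=0 (terminator). Final body='85cwzcs26' (9 bytes)
Body byte 6 at stream offset 14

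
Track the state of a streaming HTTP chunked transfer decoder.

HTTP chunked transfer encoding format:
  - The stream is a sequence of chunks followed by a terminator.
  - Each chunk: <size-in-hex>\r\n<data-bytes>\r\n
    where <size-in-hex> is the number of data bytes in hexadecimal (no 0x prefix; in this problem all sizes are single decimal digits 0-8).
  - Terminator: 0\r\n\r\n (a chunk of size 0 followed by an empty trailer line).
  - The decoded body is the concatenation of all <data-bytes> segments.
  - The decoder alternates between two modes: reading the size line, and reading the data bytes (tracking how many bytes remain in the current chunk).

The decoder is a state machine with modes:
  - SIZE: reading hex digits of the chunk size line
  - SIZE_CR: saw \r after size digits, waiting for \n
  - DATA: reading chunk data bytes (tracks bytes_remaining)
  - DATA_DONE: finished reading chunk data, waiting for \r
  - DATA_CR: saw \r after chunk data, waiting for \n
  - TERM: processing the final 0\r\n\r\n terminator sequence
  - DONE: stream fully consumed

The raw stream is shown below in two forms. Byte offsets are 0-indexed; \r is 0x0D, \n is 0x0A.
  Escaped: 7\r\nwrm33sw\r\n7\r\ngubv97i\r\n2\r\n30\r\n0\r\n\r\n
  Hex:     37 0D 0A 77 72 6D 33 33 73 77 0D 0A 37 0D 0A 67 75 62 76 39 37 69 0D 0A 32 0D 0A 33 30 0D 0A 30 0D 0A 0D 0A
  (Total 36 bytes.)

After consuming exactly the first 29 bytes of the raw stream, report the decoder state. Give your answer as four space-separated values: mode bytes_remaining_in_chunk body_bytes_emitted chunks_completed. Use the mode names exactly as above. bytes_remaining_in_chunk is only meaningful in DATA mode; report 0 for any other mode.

Answer: DATA_DONE 0 16 2

Derivation:
Byte 0 = '7': mode=SIZE remaining=0 emitted=0 chunks_done=0
Byte 1 = 0x0D: mode=SIZE_CR remaining=0 emitted=0 chunks_done=0
Byte 2 = 0x0A: mode=DATA remaining=7 emitted=0 chunks_done=0
Byte 3 = 'w': mode=DATA remaining=6 emitted=1 chunks_done=0
Byte 4 = 'r': mode=DATA remaining=5 emitted=2 chunks_done=0
Byte 5 = 'm': mode=DATA remaining=4 emitted=3 chunks_done=0
Byte 6 = '3': mode=DATA remaining=3 emitted=4 chunks_done=0
Byte 7 = '3': mode=DATA remaining=2 emitted=5 chunks_done=0
Byte 8 = 's': mode=DATA remaining=1 emitted=6 chunks_done=0
Byte 9 = 'w': mode=DATA_DONE remaining=0 emitted=7 chunks_done=0
Byte 10 = 0x0D: mode=DATA_CR remaining=0 emitted=7 chunks_done=0
Byte 11 = 0x0A: mode=SIZE remaining=0 emitted=7 chunks_done=1
Byte 12 = '7': mode=SIZE remaining=0 emitted=7 chunks_done=1
Byte 13 = 0x0D: mode=SIZE_CR remaining=0 emitted=7 chunks_done=1
Byte 14 = 0x0A: mode=DATA remaining=7 emitted=7 chunks_done=1
Byte 15 = 'g': mode=DATA remaining=6 emitted=8 chunks_done=1
Byte 16 = 'u': mode=DATA remaining=5 emitted=9 chunks_done=1
Byte 17 = 'b': mode=DATA remaining=4 emitted=10 chunks_done=1
Byte 18 = 'v': mode=DATA remaining=3 emitted=11 chunks_done=1
Byte 19 = '9': mode=DATA remaining=2 emitted=12 chunks_done=1
Byte 20 = '7': mode=DATA remaining=1 emitted=13 chunks_done=1
Byte 21 = 'i': mode=DATA_DONE remaining=0 emitted=14 chunks_done=1
Byte 22 = 0x0D: mode=DATA_CR remaining=0 emitted=14 chunks_done=1
Byte 23 = 0x0A: mode=SIZE remaining=0 emitted=14 chunks_done=2
Byte 24 = '2': mode=SIZE remaining=0 emitted=14 chunks_done=2
Byte 25 = 0x0D: mode=SIZE_CR remaining=0 emitted=14 chunks_done=2
Byte 26 = 0x0A: mode=DATA remaining=2 emitted=14 chunks_done=2
Byte 27 = '3': mode=DATA remaining=1 emitted=15 chunks_done=2
Byte 28 = '0': mode=DATA_DONE remaining=0 emitted=16 chunks_done=2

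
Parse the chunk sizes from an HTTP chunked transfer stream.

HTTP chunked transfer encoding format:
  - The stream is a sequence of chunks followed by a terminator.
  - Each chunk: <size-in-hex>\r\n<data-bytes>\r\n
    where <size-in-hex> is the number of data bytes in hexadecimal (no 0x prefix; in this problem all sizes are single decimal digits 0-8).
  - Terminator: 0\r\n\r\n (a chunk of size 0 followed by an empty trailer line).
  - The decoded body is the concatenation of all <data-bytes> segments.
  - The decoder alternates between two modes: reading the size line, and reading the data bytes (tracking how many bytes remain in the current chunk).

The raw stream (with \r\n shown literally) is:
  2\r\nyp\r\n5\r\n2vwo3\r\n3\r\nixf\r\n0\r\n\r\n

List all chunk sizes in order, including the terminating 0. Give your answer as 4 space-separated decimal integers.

Answer: 2 5 3 0

Derivation:
Chunk 1: stream[0..1]='2' size=0x2=2, data at stream[3..5]='yp' -> body[0..2], body so far='yp'
Chunk 2: stream[7..8]='5' size=0x5=5, data at stream[10..15]='2vwo3' -> body[2..7], body so far='yp2vwo3'
Chunk 3: stream[17..18]='3' size=0x3=3, data at stream[20..23]='ixf' -> body[7..10], body so far='yp2vwo3ixf'
Chunk 4: stream[25..26]='0' size=0 (terminator). Final body='yp2vwo3ixf' (10 bytes)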